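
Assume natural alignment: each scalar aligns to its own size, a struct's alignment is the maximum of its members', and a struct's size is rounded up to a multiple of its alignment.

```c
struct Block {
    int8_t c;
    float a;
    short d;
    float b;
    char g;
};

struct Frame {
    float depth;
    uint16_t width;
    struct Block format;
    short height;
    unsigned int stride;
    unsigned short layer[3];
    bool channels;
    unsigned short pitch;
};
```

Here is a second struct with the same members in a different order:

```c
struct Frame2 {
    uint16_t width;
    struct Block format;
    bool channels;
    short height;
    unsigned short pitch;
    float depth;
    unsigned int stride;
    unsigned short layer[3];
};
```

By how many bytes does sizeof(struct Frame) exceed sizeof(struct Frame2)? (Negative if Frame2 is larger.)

0

Block: c at 0 (size 1, align 1) → ends 1; pad 3 to align 4 for a; a at 4 (size 4, align 4) → ends 8; d at 8 (size 2, align 2) → ends 10; pad 2 to align 4 for b; b at 12 (size 4, align 4) → ends 16; g at 16 (size 1, align 1) → ends 17; tail pad 3 to reach multiple of 4; total 20 bytes, alignment 4
depth at 0 (size 4, align 4) → ends 4
width at 4 (size 2, align 2) → ends 6
pad 2 to align 4 for format
format at 8 (size 20, align 4) → ends 28
height at 28 (size 2, align 2) → ends 30
pad 2 to align 4 for stride
stride at 32 (size 4, align 4) → ends 36
layer at 36 (size 6, align 2) → ends 42
channels at 42 (size 1, align 1) → ends 43
pad 1 to align 2 for pitch
pitch at 44 (size 2, align 2) → ends 46
tail pad 2 to reach multiple of 4
total 48 bytes, alignment 4
— Frame2 —
width at 0 (size 2, align 2) → ends 2
pad 2 to align 4 for format
format at 4 (size 20, align 4) → ends 24
channels at 24 (size 1, align 1) → ends 25
pad 1 to align 2 for height
height at 26 (size 2, align 2) → ends 28
pitch at 28 (size 2, align 2) → ends 30
pad 2 to align 4 for depth
depth at 32 (size 4, align 4) → ends 36
stride at 36 (size 4, align 4) → ends 40
layer at 40 (size 6, align 2) → ends 46
tail pad 2 to reach multiple of 4
total 48 bytes, alignment 4
48 − 48 = 0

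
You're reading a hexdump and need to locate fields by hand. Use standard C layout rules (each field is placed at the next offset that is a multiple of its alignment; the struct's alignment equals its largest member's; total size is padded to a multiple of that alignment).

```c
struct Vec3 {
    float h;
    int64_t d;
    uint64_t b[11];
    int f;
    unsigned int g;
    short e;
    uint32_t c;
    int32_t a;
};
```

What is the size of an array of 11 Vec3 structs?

1408

@0: h [4B, align 4] → 4
+4 pad (align 8)
@8: d [8B, align 8] → 16
@16: b [88B, align 8] → 104
@104: f [4B, align 4] → 108
@108: g [4B, align 4] → 112
@112: e [2B, align 2] → 114
+2 pad (align 4)
@116: c [4B, align 4] → 120
@120: a [4B, align 4] → 124
+4 tail pad (align 8)
size 128, align 8
array of 11: 11 × 128 = 1408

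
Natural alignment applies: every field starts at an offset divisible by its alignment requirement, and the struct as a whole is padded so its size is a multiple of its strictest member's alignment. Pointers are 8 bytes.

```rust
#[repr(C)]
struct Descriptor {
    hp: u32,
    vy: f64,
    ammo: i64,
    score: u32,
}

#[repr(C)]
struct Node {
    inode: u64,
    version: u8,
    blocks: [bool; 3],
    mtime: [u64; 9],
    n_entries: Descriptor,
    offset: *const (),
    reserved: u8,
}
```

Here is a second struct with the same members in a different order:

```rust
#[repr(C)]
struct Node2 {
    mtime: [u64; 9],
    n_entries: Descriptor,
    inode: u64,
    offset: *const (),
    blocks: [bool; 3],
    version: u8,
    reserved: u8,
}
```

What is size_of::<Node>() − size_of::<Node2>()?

Descriptor: 0..4  hp  (4B, 4-aligned); 4..8  -- padding (4B); 8..16  vy  (8B, 8-aligned); 16..24  ammo  (8B, 8-aligned); 24..28  score  (4B, 4-aligned); 28..32  -- tail padding (4B); sizeof = 32, alignof = 8
0..8  inode  (8B, 8-aligned)
8..9  version  (1B, 1-aligned)
9..12  blocks  (3B, 1-aligned)
12..16  -- padding (4B)
16..88  mtime  (72B, 8-aligned)
88..120  n_entries  (32B, 8-aligned)
120..128  offset  (8B, 8-aligned)
128..129  reserved  (1B, 1-aligned)
129..136  -- tail padding (7B)
sizeof = 136, alignof = 8
— Node2 —
0..72  mtime  (72B, 8-aligned)
72..104  n_entries  (32B, 8-aligned)
104..112  inode  (8B, 8-aligned)
112..120  offset  (8B, 8-aligned)
120..123  blocks  (3B, 1-aligned)
123..124  version  (1B, 1-aligned)
124..125  reserved  (1B, 1-aligned)
125..128  -- tail padding (3B)
sizeof = 128, alignof = 8
136 − 128 = 8

8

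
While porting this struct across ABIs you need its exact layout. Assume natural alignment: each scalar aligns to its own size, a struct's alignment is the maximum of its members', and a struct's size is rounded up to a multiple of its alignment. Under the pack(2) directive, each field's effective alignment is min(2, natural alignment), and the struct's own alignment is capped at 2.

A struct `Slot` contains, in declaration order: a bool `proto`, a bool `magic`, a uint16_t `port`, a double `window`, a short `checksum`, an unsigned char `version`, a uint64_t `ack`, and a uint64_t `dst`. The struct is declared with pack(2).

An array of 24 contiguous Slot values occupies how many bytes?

proto at 0 (size 1, align 1) → ends 1
magic at 1 (size 1, align 1) → ends 2
port at 2 (size 2, align 2) → ends 4
window at 4 (size 8, align 2) → ends 12
checksum at 12 (size 2, align 2) → ends 14
version at 14 (size 1, align 1) → ends 15
pad 1 to align 2 for ack
ack at 16 (size 8, align 2) → ends 24
dst at 24 (size 8, align 2) → ends 32
total 32 bytes, alignment 2
array of 24: 24 × 32 = 768

768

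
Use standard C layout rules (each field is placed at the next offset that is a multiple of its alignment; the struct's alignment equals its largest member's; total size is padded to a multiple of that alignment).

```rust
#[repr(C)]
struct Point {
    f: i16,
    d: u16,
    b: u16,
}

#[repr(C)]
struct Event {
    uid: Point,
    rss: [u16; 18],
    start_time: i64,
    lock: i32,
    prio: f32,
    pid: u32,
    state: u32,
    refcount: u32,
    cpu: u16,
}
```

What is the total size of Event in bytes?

Point: f at 0 (size 2, align 2) → ends 2; d at 2 (size 2, align 2) → ends 4; b at 4 (size 2, align 2) → ends 6; total 6 bytes, alignment 2
uid at 0 (size 6, align 2) → ends 6
rss at 6 (size 36, align 2) → ends 42
pad 6 to align 8 for start_time
start_time at 48 (size 8, align 8) → ends 56
lock at 56 (size 4, align 4) → ends 60
prio at 60 (size 4, align 4) → ends 64
pid at 64 (size 4, align 4) → ends 68
state at 68 (size 4, align 4) → ends 72
refcount at 72 (size 4, align 4) → ends 76
cpu at 76 (size 2, align 2) → ends 78
tail pad 2 to reach multiple of 8
total 80 bytes, alignment 8

80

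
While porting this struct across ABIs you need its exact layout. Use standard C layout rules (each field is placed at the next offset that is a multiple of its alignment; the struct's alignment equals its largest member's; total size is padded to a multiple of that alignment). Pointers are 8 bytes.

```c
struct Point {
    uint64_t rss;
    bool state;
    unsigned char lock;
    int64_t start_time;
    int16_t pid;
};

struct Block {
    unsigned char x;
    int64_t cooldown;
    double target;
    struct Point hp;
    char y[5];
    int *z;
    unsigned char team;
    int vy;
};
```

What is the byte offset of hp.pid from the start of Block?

48

Point: @0: rss [8B, align 8] → 8; @8: state [1B, align 1] → 9; @9: lock [1B, align 1] → 10; +6 pad (align 8); @16: start_time [8B, align 8] → 24; @24: pid [2B, align 2] → 26; +6 tail pad (align 8); size 32, align 8
@0: x [1B, align 1] → 1
+7 pad (align 8)
@8: cooldown [8B, align 8] → 16
@16: target [8B, align 8] → 24
@24: hp [32B, align 8] → 56
within Point: pid at 24
24 + 24 = 48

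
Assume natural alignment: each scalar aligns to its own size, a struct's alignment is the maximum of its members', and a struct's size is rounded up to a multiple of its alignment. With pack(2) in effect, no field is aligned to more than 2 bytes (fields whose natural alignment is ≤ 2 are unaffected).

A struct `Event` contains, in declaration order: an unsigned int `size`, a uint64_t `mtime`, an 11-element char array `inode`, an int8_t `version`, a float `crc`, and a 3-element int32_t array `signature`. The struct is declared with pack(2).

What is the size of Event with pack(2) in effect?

40

@0: size [4B, align 2] → 4
@4: mtime [8B, align 2] → 12
@12: inode [11B, align 1] → 23
@23: version [1B, align 1] → 24
@24: crc [4B, align 2] → 28
@28: signature [12B, align 2] → 40
size 40, align 2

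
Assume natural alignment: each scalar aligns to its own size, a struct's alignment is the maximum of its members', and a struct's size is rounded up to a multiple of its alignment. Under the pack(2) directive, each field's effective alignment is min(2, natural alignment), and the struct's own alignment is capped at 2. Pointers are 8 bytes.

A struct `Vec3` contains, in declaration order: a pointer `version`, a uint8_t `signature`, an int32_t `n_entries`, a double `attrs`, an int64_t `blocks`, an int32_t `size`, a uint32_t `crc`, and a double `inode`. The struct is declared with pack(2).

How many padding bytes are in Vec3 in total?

1

version at 0 (size 8, align 2) → ends 8
signature at 8 (size 1, align 1) → ends 9
pad 1 to align 2 for n_entries
n_entries at 10 (size 4, align 2) → ends 14
attrs at 14 (size 8, align 2) → ends 22
blocks at 22 (size 8, align 2) → ends 30
size at 30 (size 4, align 2) → ends 34
crc at 34 (size 4, align 2) → ends 38
inode at 38 (size 8, align 2) → ends 46
total 46 bytes, alignment 2
data bytes 45, size 46 → padding 1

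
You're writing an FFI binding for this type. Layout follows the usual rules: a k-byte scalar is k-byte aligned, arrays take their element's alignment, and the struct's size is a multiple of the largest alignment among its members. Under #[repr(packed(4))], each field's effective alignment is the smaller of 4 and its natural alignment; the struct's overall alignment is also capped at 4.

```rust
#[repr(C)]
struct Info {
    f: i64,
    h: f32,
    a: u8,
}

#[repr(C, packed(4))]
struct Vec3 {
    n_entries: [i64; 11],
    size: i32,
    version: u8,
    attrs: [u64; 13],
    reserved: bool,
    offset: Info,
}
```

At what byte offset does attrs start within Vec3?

Info: 0..8  f  (8B, 8-aligned); 8..12  h  (4B, 4-aligned); 12..13  a  (1B, 1-aligned); 13..16  -- tail padding (3B); sizeof = 16, alignof = 8
0..88  n_entries  (88B, 4-aligned)
88..92  size  (4B, 4-aligned)
92..93  version  (1B, 1-aligned)
93..96  -- padding (3B)
96..200  attrs  (104B, 4-aligned)

96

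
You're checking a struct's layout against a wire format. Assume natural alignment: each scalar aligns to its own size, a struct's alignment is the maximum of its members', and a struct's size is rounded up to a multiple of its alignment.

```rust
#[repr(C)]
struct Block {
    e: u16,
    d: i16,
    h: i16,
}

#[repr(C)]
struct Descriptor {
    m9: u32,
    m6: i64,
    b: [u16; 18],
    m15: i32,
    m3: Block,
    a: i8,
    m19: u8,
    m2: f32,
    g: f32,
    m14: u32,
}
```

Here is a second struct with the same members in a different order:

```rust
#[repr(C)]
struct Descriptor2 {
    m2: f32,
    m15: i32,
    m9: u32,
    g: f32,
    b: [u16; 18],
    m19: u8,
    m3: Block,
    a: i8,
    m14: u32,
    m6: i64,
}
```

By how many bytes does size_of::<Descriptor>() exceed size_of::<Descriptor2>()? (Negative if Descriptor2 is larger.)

0

Block: 0..2  e  (2B, 2-aligned); 2..4  d  (2B, 2-aligned); 4..6  h  (2B, 2-aligned); sizeof = 6, alignof = 2
0..4  m9  (4B, 4-aligned)
4..8  -- padding (4B)
8..16  m6  (8B, 8-aligned)
16..52  b  (36B, 2-aligned)
52..56  m15  (4B, 4-aligned)
56..62  m3  (6B, 2-aligned)
62..63  a  (1B, 1-aligned)
63..64  m19  (1B, 1-aligned)
64..68  m2  (4B, 4-aligned)
68..72  g  (4B, 4-aligned)
72..76  m14  (4B, 4-aligned)
76..80  -- tail padding (4B)
sizeof = 80, alignof = 8
— Descriptor2 —
0..4  m2  (4B, 4-aligned)
4..8  m15  (4B, 4-aligned)
8..12  m9  (4B, 4-aligned)
12..16  g  (4B, 4-aligned)
16..52  b  (36B, 2-aligned)
52..53  m19  (1B, 1-aligned)
53..54  -- padding (1B)
54..60  m3  (6B, 2-aligned)
60..61  a  (1B, 1-aligned)
61..64  -- padding (3B)
64..68  m14  (4B, 4-aligned)
68..72  -- padding (4B)
72..80  m6  (8B, 8-aligned)
sizeof = 80, alignof = 8
80 − 80 = 0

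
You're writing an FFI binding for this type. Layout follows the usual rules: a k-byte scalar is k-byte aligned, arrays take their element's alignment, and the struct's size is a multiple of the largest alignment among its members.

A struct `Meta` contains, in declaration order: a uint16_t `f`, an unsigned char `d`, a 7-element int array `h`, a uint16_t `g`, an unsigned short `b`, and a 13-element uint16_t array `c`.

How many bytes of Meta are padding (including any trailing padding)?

0..2  f  (2B, 2-aligned)
2..3  d  (1B, 1-aligned)
3..4  -- padding (1B)
4..32  h  (28B, 4-aligned)
32..34  g  (2B, 2-aligned)
34..36  b  (2B, 2-aligned)
36..62  c  (26B, 2-aligned)
62..64  -- tail padding (2B)
sizeof = 64, alignof = 4
data bytes 61, size 64 → padding 3

3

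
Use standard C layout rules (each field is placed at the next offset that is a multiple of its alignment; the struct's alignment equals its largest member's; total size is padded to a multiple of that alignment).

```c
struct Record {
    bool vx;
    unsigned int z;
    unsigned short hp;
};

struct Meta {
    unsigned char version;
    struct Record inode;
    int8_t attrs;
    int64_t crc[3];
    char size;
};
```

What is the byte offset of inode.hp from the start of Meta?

12

Record: @0: vx [1B, align 1] → 1; +3 pad (align 4); @4: z [4B, align 4] → 8; @8: hp [2B, align 2] → 10; +2 tail pad (align 4); size 12, align 4
@0: version [1B, align 1] → 1
+3 pad (align 4)
@4: inode [12B, align 4] → 16
within Record: hp at 8
4 + 8 = 12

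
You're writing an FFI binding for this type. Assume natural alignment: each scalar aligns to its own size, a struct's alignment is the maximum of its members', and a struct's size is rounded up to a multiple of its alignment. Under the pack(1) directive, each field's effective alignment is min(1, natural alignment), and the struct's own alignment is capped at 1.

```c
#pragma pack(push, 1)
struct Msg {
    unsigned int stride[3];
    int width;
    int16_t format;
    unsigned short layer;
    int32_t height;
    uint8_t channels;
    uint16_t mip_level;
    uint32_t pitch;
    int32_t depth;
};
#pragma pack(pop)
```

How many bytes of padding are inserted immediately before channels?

0

0..12  stride  (12B, 1-aligned)
12..16  width  (4B, 1-aligned)
16..18  format  (2B, 1-aligned)
18..20  layer  (2B, 1-aligned)
20..24  height  (4B, 1-aligned)
24..25  channels  (1B, 1-aligned)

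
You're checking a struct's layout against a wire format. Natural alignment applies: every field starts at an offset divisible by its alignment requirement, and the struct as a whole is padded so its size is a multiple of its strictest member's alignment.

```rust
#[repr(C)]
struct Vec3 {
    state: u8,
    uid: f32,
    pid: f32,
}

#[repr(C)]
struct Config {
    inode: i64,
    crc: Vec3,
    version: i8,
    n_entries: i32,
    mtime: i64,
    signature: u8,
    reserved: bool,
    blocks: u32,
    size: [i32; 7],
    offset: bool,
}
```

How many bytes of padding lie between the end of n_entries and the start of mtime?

4

Vec3: 0..1  state  (1B, 1-aligned); 1..4  -- padding (3B); 4..8  uid  (4B, 4-aligned); 8..12  pid  (4B, 4-aligned); sizeof = 12, alignof = 4
0..8  inode  (8B, 8-aligned)
8..20  crc  (12B, 4-aligned)
20..21  version  (1B, 1-aligned)
21..24  -- padding (3B)
24..28  n_entries  (4B, 4-aligned)
28..32  -- padding (4B)
32..40  mtime  (8B, 8-aligned)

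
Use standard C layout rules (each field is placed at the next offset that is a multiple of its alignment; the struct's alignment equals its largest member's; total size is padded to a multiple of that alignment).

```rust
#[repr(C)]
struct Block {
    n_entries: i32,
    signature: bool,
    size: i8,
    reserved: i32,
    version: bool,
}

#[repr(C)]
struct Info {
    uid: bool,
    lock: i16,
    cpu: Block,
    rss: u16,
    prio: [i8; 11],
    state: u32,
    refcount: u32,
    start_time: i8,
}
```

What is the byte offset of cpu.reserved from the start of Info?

Block: @0: n_entries [4B, align 4] → 4; @4: signature [1B, align 1] → 5; @5: size [1B, align 1] → 6; +2 pad (align 4); @8: reserved [4B, align 4] → 12; @12: version [1B, align 1] → 13; +3 tail pad (align 4); size 16, align 4
@0: uid [1B, align 1] → 1
+1 pad (align 2)
@2: lock [2B, align 2] → 4
@4: cpu [16B, align 4] → 20
within Block: reserved at 8
4 + 8 = 12

12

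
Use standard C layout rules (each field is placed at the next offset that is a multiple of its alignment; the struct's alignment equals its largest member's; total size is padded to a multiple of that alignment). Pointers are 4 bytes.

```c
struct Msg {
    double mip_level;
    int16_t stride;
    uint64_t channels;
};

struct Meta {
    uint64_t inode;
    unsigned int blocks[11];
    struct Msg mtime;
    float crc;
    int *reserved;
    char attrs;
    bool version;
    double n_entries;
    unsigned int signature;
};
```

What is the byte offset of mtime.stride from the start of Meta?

Msg: mip_level at 0 (size 8, align 8) → ends 8; stride at 8 (size 2, align 2) → ends 10; pad 6 to align 8 for channels; channels at 16 (size 8, align 8) → ends 24; total 24 bytes, alignment 8
inode at 0 (size 8, align 8) → ends 8
blocks at 8 (size 44, align 4) → ends 52
pad 4 to align 8 for mtime
mtime at 56 (size 24, align 8) → ends 80
within Msg: stride at 8
56 + 8 = 64

64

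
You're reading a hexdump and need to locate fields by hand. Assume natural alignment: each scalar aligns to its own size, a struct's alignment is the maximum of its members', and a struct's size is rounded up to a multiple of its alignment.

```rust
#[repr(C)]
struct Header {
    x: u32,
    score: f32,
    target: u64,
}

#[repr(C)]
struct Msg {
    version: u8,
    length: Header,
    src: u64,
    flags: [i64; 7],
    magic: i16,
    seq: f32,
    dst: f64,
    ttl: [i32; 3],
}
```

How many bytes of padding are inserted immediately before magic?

0

Header: 0..4  x  (4B, 4-aligned); 4..8  score  (4B, 4-aligned); 8..16  target  (8B, 8-aligned); sizeof = 16, alignof = 8
0..1  version  (1B, 1-aligned)
1..8  -- padding (7B)
8..24  length  (16B, 8-aligned)
24..32  src  (8B, 8-aligned)
32..88  flags  (56B, 8-aligned)
88..90  magic  (2B, 2-aligned)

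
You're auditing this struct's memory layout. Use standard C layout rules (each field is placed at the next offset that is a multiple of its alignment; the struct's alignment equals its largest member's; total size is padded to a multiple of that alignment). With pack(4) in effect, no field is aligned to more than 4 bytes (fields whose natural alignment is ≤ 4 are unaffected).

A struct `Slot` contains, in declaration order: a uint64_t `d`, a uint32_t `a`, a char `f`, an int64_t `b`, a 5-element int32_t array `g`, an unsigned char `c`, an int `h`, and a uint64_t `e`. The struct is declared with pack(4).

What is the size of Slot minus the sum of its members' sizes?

0..8  d  (8B, 4-aligned)
8..12  a  (4B, 4-aligned)
12..13  f  (1B, 1-aligned)
13..16  -- padding (3B)
16..24  b  (8B, 4-aligned)
24..44  g  (20B, 4-aligned)
44..45  c  (1B, 1-aligned)
45..48  -- padding (3B)
48..52  h  (4B, 4-aligned)
52..60  e  (8B, 4-aligned)
sizeof = 60, alignof = 4
data bytes 54, size 60 → padding 6

6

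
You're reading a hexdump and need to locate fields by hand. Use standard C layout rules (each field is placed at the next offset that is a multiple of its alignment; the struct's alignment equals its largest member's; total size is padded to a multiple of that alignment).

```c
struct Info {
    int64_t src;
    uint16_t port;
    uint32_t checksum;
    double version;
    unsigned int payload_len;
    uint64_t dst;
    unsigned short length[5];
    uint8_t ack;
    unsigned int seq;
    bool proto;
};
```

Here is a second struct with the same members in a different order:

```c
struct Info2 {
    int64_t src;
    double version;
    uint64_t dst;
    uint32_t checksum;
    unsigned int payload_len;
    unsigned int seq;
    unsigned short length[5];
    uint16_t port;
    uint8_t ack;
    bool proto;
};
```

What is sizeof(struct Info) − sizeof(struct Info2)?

src at 0 (size 8, align 8) → ends 8
port at 8 (size 2, align 2) → ends 10
pad 2 to align 4 for checksum
checksum at 12 (size 4, align 4) → ends 16
version at 16 (size 8, align 8) → ends 24
payload_len at 24 (size 4, align 4) → ends 28
pad 4 to align 8 for dst
dst at 32 (size 8, align 8) → ends 40
length at 40 (size 10, align 2) → ends 50
ack at 50 (size 1, align 1) → ends 51
pad 1 to align 4 for seq
seq at 52 (size 4, align 4) → ends 56
proto at 56 (size 1, align 1) → ends 57
tail pad 7 to reach multiple of 8
total 64 bytes, alignment 8
— Info2 —
src at 0 (size 8, align 8) → ends 8
version at 8 (size 8, align 8) → ends 16
dst at 16 (size 8, align 8) → ends 24
checksum at 24 (size 4, align 4) → ends 28
payload_len at 28 (size 4, align 4) → ends 32
seq at 32 (size 4, align 4) → ends 36
length at 36 (size 10, align 2) → ends 46
port at 46 (size 2, align 2) → ends 48
ack at 48 (size 1, align 1) → ends 49
proto at 49 (size 1, align 1) → ends 50
tail pad 6 to reach multiple of 8
total 56 bytes, alignment 8
64 − 56 = 8

8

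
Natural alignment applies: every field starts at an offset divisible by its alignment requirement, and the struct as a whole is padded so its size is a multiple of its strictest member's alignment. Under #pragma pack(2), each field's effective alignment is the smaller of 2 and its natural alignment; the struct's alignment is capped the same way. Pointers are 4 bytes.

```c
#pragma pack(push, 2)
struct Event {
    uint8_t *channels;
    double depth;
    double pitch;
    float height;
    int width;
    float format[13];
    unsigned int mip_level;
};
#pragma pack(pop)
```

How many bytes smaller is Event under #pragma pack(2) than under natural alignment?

natural layout:
  @0: channels [4B, align 4] → 4
  +4 pad (align 8)
  @8: depth [8B, align 8] → 16
  @16: pitch [8B, align 8] → 24
  @24: height [4B, align 4] → 28
  @28: width [4B, align 4] → 32
  @32: format [52B, align 4] → 84
  @84: mip_level [4B, align 4] → 88
  size 88, align 8
packed(2) layout:
  @0: channels [4B, align 2] → 4
  @4: depth [8B, align 2] → 12
  @12: pitch [8B, align 2] → 20
  @20: height [4B, align 2] → 24
  @24: width [4B, align 2] → 28
  @28: format [52B, align 2] → 80
  @80: mip_level [4B, align 2] → 84
  size 84, align 2
88 − 84 = 4

4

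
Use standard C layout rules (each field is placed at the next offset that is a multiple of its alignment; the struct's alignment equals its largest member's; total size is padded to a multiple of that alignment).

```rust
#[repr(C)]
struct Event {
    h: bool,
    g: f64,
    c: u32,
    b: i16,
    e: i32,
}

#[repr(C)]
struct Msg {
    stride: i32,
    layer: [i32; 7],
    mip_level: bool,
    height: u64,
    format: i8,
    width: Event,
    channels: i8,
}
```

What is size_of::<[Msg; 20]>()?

1920

Event: h at 0 (size 1, align 1) → ends 1; pad 7 to align 8 for g; g at 8 (size 8, align 8) → ends 16; c at 16 (size 4, align 4) → ends 20; b at 20 (size 2, align 2) → ends 22; pad 2 to align 4 for e; e at 24 (size 4, align 4) → ends 28; tail pad 4 to reach multiple of 8; total 32 bytes, alignment 8
stride at 0 (size 4, align 4) → ends 4
layer at 4 (size 28, align 4) → ends 32
mip_level at 32 (size 1, align 1) → ends 33
pad 7 to align 8 for height
height at 40 (size 8, align 8) → ends 48
format at 48 (size 1, align 1) → ends 49
pad 7 to align 8 for width
width at 56 (size 32, align 8) → ends 88
channels at 88 (size 1, align 1) → ends 89
tail pad 7 to reach multiple of 8
total 96 bytes, alignment 8
array of 20: 20 × 96 = 1920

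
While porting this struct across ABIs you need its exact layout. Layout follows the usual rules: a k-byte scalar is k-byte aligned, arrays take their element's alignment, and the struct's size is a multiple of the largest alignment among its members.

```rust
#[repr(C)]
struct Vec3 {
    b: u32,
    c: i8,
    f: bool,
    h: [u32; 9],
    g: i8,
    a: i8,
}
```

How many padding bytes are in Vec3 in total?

4

@0: b [4B, align 4] → 4
@4: c [1B, align 1] → 5
@5: f [1B, align 1] → 6
+2 pad (align 4)
@8: h [36B, align 4] → 44
@44: g [1B, align 1] → 45
@45: a [1B, align 1] → 46
+2 tail pad (align 4)
size 48, align 4
data bytes 44, size 48 → padding 4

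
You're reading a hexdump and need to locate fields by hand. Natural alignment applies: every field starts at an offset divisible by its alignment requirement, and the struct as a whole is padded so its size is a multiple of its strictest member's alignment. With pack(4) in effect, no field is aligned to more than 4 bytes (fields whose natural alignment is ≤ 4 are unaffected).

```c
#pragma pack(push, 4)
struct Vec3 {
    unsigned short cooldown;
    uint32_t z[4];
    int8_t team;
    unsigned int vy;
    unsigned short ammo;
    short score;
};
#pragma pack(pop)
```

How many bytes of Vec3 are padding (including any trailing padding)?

5

@0: cooldown [2B, align 2] → 2
+2 pad (align 4)
@4: z [16B, align 4] → 20
@20: team [1B, align 1] → 21
+3 pad (align 4)
@24: vy [4B, align 4] → 28
@28: ammo [2B, align 2] → 30
@30: score [2B, align 2] → 32
size 32, align 4
data bytes 27, size 32 → padding 5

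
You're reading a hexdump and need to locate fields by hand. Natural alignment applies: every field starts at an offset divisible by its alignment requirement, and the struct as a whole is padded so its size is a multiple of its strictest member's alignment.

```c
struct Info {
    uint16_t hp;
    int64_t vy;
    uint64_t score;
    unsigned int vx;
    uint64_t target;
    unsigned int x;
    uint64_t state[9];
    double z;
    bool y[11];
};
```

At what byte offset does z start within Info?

hp at 0 (size 2, align 2) → ends 2
pad 6 to align 8 for vy
vy at 8 (size 8, align 8) → ends 16
score at 16 (size 8, align 8) → ends 24
vx at 24 (size 4, align 4) → ends 28
pad 4 to align 8 for target
target at 32 (size 8, align 8) → ends 40
x at 40 (size 4, align 4) → ends 44
pad 4 to align 8 for state
state at 48 (size 72, align 8) → ends 120
z at 120 (size 8, align 8) → ends 128

120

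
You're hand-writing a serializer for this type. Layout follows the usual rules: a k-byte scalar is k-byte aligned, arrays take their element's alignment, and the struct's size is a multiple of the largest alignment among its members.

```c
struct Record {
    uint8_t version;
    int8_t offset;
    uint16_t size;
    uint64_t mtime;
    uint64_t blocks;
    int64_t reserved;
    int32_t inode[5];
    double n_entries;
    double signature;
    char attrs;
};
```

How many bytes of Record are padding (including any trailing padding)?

0..1  version  (1B, 1-aligned)
1..2  offset  (1B, 1-aligned)
2..4  size  (2B, 2-aligned)
4..8  -- padding (4B)
8..16  mtime  (8B, 8-aligned)
16..24  blocks  (8B, 8-aligned)
24..32  reserved  (8B, 8-aligned)
32..52  inode  (20B, 4-aligned)
52..56  -- padding (4B)
56..64  n_entries  (8B, 8-aligned)
64..72  signature  (8B, 8-aligned)
72..73  attrs  (1B, 1-aligned)
73..80  -- tail padding (7B)
sizeof = 80, alignof = 8
data bytes 65, size 80 → padding 15

15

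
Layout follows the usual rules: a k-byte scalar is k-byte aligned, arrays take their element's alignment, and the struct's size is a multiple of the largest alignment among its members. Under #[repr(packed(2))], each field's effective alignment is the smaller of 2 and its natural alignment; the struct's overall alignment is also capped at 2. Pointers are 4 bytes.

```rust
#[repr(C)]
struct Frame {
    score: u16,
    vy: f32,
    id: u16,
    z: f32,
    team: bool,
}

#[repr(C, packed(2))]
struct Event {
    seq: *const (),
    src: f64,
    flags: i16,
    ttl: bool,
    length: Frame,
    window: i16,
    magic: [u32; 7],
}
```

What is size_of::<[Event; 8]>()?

Frame: @0: score [2B, align 2] → 2; +2 pad (align 4); @4: vy [4B, align 4] → 8; @8: id [2B, align 2] → 10; +2 pad (align 4); @12: z [4B, align 4] → 16; @16: team [1B, align 1] → 17; +3 tail pad (align 4); size 20, align 4
@0: seq [4B, align 2] → 4
@4: src [8B, align 2] → 12
@12: flags [2B, align 2] → 14
@14: ttl [1B, align 1] → 15
+1 pad (align 2)
@16: length [20B, align 2] → 36
@36: window [2B, align 2] → 38
@38: magic [28B, align 2] → 66
size 66, align 2
array of 8: 8 × 66 = 528

528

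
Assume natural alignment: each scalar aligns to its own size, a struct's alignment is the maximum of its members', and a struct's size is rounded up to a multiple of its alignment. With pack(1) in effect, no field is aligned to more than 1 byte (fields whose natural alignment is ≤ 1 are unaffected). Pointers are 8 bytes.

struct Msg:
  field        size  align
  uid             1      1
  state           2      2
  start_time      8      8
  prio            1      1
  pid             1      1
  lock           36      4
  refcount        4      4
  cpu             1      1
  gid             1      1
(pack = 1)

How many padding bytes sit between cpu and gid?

0

uid at 0 (size 1, align 1) → ends 1
state at 1 (size 2, align 1) → ends 3
start_time at 3 (size 8, align 1) → ends 11
prio at 11 (size 1, align 1) → ends 12
pid at 12 (size 1, align 1) → ends 13
lock at 13 (size 36, align 1) → ends 49
refcount at 49 (size 4, align 1) → ends 53
cpu at 53 (size 1, align 1) → ends 54
gid at 54 (size 1, align 1) → ends 55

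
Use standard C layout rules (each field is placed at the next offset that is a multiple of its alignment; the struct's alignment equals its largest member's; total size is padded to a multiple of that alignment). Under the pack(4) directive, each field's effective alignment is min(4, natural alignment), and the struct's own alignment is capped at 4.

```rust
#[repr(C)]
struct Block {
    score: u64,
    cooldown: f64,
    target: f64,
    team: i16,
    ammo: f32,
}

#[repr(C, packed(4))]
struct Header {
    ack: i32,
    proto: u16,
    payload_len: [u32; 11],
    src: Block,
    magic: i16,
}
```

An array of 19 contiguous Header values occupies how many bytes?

1672

Block: 0..8  score  (8B, 8-aligned); 8..16  cooldown  (8B, 8-aligned); 16..24  target  (8B, 8-aligned); 24..26  team  (2B, 2-aligned); 26..28  -- padding (2B); 28..32  ammo  (4B, 4-aligned); sizeof = 32, alignof = 8
0..4  ack  (4B, 4-aligned)
4..6  proto  (2B, 2-aligned)
6..8  -- padding (2B)
8..52  payload_len  (44B, 4-aligned)
52..84  src  (32B, 4-aligned)
84..86  magic  (2B, 2-aligned)
86..88  -- tail padding (2B)
sizeof = 88, alignof = 4
array of 19: 19 × 88 = 1672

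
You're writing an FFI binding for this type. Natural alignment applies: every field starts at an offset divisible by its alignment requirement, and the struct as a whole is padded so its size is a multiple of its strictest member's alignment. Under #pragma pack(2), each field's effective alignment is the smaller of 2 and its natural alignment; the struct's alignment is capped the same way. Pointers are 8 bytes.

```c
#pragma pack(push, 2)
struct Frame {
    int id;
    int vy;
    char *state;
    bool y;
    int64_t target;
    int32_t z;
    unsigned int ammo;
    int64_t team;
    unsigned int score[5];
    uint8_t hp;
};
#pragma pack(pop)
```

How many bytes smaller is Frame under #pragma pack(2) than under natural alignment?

natural layout:
  @0: id [4B, align 4] → 4
  @4: vy [4B, align 4] → 8
  @8: state [8B, align 8] → 16
  @16: y [1B, align 1] → 17
  +7 pad (align 8)
  @24: target [8B, align 8] → 32
  @32: z [4B, align 4] → 36
  @36: ammo [4B, align 4] → 40
  @40: team [8B, align 8] → 48
  @48: score [20B, align 4] → 68
  @68: hp [1B, align 1] → 69
  +3 tail pad (align 8)
  size 72, align 8
packed(2) layout:
  @0: id [4B, align 2] → 4
  @4: vy [4B, align 2] → 8
  @8: state [8B, align 2] → 16
  @16: y [1B, align 1] → 17
  +1 pad (align 2)
  @18: target [8B, align 2] → 26
  @26: z [4B, align 2] → 30
  @30: ammo [4B, align 2] → 34
  @34: team [8B, align 2] → 42
  @42: score [20B, align 2] → 62
  @62: hp [1B, align 1] → 63
  +1 tail pad (align 2)
  size 64, align 2
72 − 64 = 8

8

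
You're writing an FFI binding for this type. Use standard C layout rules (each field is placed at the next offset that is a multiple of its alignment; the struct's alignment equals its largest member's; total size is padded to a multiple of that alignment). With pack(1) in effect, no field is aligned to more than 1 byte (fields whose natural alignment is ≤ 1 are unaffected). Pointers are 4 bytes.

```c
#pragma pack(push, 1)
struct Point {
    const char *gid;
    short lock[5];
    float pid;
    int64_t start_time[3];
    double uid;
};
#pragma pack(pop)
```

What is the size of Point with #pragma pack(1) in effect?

@0: gid [4B, align 1] → 4
@4: lock [10B, align 1] → 14
@14: pid [4B, align 1] → 18
@18: start_time [24B, align 1] → 42
@42: uid [8B, align 1] → 50
size 50, align 1

50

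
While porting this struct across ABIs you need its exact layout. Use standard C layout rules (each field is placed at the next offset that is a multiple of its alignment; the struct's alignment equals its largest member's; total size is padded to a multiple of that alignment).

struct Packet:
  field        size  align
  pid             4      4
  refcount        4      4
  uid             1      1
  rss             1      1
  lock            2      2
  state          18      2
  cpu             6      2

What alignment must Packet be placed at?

member alignments: pid=4, refcount=4, uid=1, rss=1, lock=2, state=2, cpu=2
max = 4

4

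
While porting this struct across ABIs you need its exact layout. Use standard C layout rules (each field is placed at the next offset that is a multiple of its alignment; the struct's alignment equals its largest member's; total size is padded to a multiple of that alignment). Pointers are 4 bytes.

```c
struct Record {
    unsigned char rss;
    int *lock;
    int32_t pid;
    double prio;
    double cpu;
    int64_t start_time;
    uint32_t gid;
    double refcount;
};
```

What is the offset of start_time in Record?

32

0..1  rss  (1B, 1-aligned)
1..4  -- padding (3B)
4..8  lock  (4B, 4-aligned)
8..12  pid  (4B, 4-aligned)
12..16  -- padding (4B)
16..24  prio  (8B, 8-aligned)
24..32  cpu  (8B, 8-aligned)
32..40  start_time  (8B, 8-aligned)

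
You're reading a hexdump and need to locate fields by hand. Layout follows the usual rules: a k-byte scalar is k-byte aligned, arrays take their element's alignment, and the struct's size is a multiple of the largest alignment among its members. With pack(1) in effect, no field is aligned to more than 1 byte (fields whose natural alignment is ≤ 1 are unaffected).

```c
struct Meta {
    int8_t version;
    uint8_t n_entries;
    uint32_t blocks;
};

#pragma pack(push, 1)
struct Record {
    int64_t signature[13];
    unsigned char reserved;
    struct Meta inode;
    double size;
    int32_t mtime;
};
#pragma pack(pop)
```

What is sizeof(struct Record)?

Meta: @0: version [1B, align 1] → 1; @1: n_entries [1B, align 1] → 2; +2 pad (align 4); @4: blocks [4B, align 4] → 8; size 8, align 4
@0: signature [104B, align 1] → 104
@104: reserved [1B, align 1] → 105
@105: inode [8B, align 1] → 113
@113: size [8B, align 1] → 121
@121: mtime [4B, align 1] → 125
size 125, align 1

125 bytes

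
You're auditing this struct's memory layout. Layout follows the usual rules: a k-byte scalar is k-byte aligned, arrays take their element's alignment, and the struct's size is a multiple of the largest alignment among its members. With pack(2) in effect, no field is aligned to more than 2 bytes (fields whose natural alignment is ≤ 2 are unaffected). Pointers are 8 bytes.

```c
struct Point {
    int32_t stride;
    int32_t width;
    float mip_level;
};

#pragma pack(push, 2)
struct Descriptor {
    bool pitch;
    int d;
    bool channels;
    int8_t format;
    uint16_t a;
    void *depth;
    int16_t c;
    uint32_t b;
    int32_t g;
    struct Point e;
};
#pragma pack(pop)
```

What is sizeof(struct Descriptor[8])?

Point: 0..4  stride  (4B, 4-aligned); 4..8  width  (4B, 4-aligned); 8..12  mip_level  (4B, 4-aligned); sizeof = 12, alignof = 4
0..1  pitch  (1B, 1-aligned)
1..2  -- padding (1B)
2..6  d  (4B, 2-aligned)
6..7  channels  (1B, 1-aligned)
7..8  format  (1B, 1-aligned)
8..10  a  (2B, 2-aligned)
10..18  depth  (8B, 2-aligned)
18..20  c  (2B, 2-aligned)
20..24  b  (4B, 2-aligned)
24..28  g  (4B, 2-aligned)
28..40  e  (12B, 2-aligned)
sizeof = 40, alignof = 2
array of 8: 8 × 40 = 320

320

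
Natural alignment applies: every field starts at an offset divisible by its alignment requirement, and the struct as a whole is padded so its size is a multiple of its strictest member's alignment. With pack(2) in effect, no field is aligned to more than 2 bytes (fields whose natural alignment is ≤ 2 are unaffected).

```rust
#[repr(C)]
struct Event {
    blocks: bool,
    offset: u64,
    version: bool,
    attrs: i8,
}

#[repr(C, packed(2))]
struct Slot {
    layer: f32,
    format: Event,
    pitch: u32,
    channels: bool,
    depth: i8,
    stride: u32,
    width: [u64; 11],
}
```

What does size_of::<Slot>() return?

Event: 0..1  blocks  (1B, 1-aligned); 1..8  -- padding (7B); 8..16  offset  (8B, 8-aligned); 16..17  version  (1B, 1-aligned); 17..18  attrs  (1B, 1-aligned); 18..24  -- tail padding (6B); sizeof = 24, alignof = 8
0..4  layer  (4B, 2-aligned)
4..28  format  (24B, 2-aligned)
28..32  pitch  (4B, 2-aligned)
32..33  channels  (1B, 1-aligned)
33..34  depth  (1B, 1-aligned)
34..38  stride  (4B, 2-aligned)
38..126  width  (88B, 2-aligned)
sizeof = 126, alignof = 2

126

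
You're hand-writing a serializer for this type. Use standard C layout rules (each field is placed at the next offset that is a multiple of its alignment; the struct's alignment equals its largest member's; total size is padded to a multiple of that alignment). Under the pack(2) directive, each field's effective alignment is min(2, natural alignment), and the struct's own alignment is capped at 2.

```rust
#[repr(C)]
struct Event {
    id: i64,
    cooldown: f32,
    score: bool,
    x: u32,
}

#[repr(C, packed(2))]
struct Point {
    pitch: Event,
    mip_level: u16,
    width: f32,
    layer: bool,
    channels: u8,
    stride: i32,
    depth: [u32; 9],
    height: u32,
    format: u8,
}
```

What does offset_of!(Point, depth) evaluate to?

36

Event: id at 0 (size 8, align 8) → ends 8; cooldown at 8 (size 4, align 4) → ends 12; score at 12 (size 1, align 1) → ends 13; pad 3 to align 4 for x; x at 16 (size 4, align 4) → ends 20; tail pad 4 to reach multiple of 8; total 24 bytes, alignment 8
pitch at 0 (size 24, align 2) → ends 24
mip_level at 24 (size 2, align 2) → ends 26
width at 26 (size 4, align 2) → ends 30
layer at 30 (size 1, align 1) → ends 31
channels at 31 (size 1, align 1) → ends 32
stride at 32 (size 4, align 2) → ends 36
depth at 36 (size 36, align 2) → ends 72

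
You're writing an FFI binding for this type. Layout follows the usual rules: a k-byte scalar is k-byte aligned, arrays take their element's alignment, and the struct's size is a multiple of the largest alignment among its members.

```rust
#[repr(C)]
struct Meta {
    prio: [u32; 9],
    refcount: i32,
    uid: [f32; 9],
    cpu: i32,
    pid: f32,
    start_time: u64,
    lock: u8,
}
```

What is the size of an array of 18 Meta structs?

0..36  prio  (36B, 4-aligned)
36..40  refcount  (4B, 4-aligned)
40..76  uid  (36B, 4-aligned)
76..80  cpu  (4B, 4-aligned)
80..84  pid  (4B, 4-aligned)
84..88  -- padding (4B)
88..96  start_time  (8B, 8-aligned)
96..97  lock  (1B, 1-aligned)
97..104  -- tail padding (7B)
sizeof = 104, alignof = 8
array of 18: 18 × 104 = 1872

1872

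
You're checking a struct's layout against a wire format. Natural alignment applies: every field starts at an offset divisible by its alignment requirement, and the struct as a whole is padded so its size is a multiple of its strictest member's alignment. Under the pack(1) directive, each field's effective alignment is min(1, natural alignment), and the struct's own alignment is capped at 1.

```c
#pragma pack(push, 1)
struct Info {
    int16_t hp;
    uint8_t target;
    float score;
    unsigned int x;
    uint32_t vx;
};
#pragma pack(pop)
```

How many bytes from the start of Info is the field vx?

11

@0: hp [2B, align 1] → 2
@2: target [1B, align 1] → 3
@3: score [4B, align 1] → 7
@7: x [4B, align 1] → 11
@11: vx [4B, align 1] → 15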